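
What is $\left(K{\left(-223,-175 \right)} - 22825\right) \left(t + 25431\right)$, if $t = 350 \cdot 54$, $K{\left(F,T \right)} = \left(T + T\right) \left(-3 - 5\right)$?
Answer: $-887728275$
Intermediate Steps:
$K{\left(F,T \right)} = - 16 T$ ($K{\left(F,T \right)} = 2 T \left(-8\right) = - 16 T$)
$t = 18900$
$\left(K{\left(-223,-175 \right)} - 22825\right) \left(t + 25431\right) = \left(\left(-16\right) \left(-175\right) - 22825\right) \left(18900 + 25431\right) = \left(2800 - 22825\right) 44331 = \left(-20025\right) 44331 = -887728275$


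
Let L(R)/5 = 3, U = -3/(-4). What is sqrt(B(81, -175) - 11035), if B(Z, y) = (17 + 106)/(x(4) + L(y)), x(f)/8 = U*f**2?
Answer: 11*I*sqrt(124838)/37 ≈ 105.04*I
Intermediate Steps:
U = 3/4 (U = -3*(-1/4) = 3/4 ≈ 0.75000)
L(R) = 15 (L(R) = 5*3 = 15)
x(f) = 6*f**2 (x(f) = 8*(3*f**2/4) = 6*f**2)
B(Z, y) = 41/37 (B(Z, y) = (17 + 106)/(6*4**2 + 15) = 123/(6*16 + 15) = 123/(96 + 15) = 123/111 = 123*(1/111) = 41/37)
sqrt(B(81, -175) - 11035) = sqrt(41/37 - 11035) = sqrt(-408254/37) = 11*I*sqrt(124838)/37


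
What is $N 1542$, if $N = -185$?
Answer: $-285270$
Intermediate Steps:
$N 1542 = \left(-185\right) 1542 = -285270$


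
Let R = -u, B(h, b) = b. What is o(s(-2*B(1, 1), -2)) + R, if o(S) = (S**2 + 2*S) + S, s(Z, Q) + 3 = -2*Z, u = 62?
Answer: -58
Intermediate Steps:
s(Z, Q) = -3 - 2*Z
o(S) = S**2 + 3*S
R = -62 (R = -1*62 = -62)
o(s(-2*B(1, 1), -2)) + R = (-3 - (-4))*(3 + (-3 - (-4))) - 62 = (-3 - 2*(-2))*(3 + (-3 - 2*(-2))) - 62 = (-3 + 4)*(3 + (-3 + 4)) - 62 = 1*(3 + 1) - 62 = 1*4 - 62 = 4 - 62 = -58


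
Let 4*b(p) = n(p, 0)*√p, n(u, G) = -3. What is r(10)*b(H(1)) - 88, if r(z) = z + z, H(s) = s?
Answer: -103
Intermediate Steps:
r(z) = 2*z
b(p) = -3*√p/4 (b(p) = (-3*√p)/4 = -3*√p/4)
r(10)*b(H(1)) - 88 = (2*10)*(-3*√1/4) - 88 = 20*(-¾*1) - 88 = 20*(-¾) - 88 = -15 - 88 = -103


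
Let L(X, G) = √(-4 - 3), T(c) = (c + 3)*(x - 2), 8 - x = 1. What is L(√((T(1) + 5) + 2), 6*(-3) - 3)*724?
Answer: 724*I*√7 ≈ 1915.5*I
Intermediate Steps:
x = 7 (x = 8 - 1*1 = 8 - 1 = 7)
T(c) = 15 + 5*c (T(c) = (c + 3)*(7 - 2) = (3 + c)*5 = 15 + 5*c)
L(X, G) = I*√7 (L(X, G) = √(-7) = I*√7)
L(√((T(1) + 5) + 2), 6*(-3) - 3)*724 = (I*√7)*724 = 724*I*√7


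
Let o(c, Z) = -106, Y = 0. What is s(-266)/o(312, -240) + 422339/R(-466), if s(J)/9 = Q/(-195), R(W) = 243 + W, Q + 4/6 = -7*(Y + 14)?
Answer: -1454990859/768235 ≈ -1893.9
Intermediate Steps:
Q = -296/3 (Q = -⅔ - 7*(0 + 14) = -⅔ - 7*14 = -⅔ - 98 = -296/3 ≈ -98.667)
s(J) = 296/65 (s(J) = 9*(-296/3/(-195)) = 9*(-296/3*(-1/195)) = 9*(296/585) = 296/65)
s(-266)/o(312, -240) + 422339/R(-466) = (296/65)/(-106) + 422339/(243 - 466) = (296/65)*(-1/106) + 422339/(-223) = -148/3445 + 422339*(-1/223) = -148/3445 - 422339/223 = -1454990859/768235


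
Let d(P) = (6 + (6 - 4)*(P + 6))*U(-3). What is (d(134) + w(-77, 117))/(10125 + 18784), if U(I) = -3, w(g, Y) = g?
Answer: -935/28909 ≈ -0.032343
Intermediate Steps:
d(P) = -54 - 6*P (d(P) = (6 + (6 - 4)*(P + 6))*(-3) = (6 + 2*(6 + P))*(-3) = (6 + (12 + 2*P))*(-3) = (18 + 2*P)*(-3) = -54 - 6*P)
(d(134) + w(-77, 117))/(10125 + 18784) = ((-54 - 6*134) - 77)/(10125 + 18784) = ((-54 - 804) - 77)/28909 = (-858 - 77)*(1/28909) = -935*1/28909 = -935/28909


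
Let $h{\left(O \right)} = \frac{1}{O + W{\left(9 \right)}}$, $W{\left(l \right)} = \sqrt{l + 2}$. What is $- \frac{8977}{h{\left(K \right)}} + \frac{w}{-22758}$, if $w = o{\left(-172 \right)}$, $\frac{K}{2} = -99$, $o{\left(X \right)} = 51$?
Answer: $\frac{13483705339}{7586} - 8977 \sqrt{11} \approx 1.7477 \cdot 10^{6}$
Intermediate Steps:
$K = -198$ ($K = 2 \left(-99\right) = -198$)
$W{\left(l \right)} = \sqrt{2 + l}$
$w = 51$
$h{\left(O \right)} = \frac{1}{O + \sqrt{11}}$ ($h{\left(O \right)} = \frac{1}{O + \sqrt{2 + 9}} = \frac{1}{O + \sqrt{11}}$)
$- \frac{8977}{h{\left(K \right)}} + \frac{w}{-22758} = - \frac{8977}{\frac{1}{-198 + \sqrt{11}}} + \frac{51}{-22758} = - 8977 \left(-198 + \sqrt{11}\right) + 51 \left(- \frac{1}{22758}\right) = \left(1777446 - 8977 \sqrt{11}\right) - \frac{17}{7586} = \frac{13483705339}{7586} - 8977 \sqrt{11}$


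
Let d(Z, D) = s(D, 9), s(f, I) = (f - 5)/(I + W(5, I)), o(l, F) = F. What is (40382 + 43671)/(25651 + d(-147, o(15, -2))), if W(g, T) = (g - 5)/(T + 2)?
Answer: 756477/230852 ≈ 3.2769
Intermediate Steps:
W(g, T) = (-5 + g)/(2 + T)
s(f, I) = (-5 + f)/I (s(f, I) = (f - 5)/(I + (-5 + 5)/(2 + I)) = (-5 + f)/(I + 0/(2 + I)) = (-5 + f)/(I + 0) = (-5 + f)/I)
d(Z, D) = -5/9 + D/9 (d(Z, D) = (-5 + D)/9 = -5/9 + D/9)
(40382 + 43671)/(25651 + d(-147, o(15, -2))) = (40382 + 43671)/(25651 + (-5/9 + (⅑)*(-2))) = 84053/(25651 + (-5/9 - 2/9)) = 84053/(25651 - 7/9) = 84053/(230852/9) = 84053*(9/230852) = 756477/230852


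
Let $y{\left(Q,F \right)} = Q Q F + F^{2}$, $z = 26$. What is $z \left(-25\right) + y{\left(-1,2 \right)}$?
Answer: $-644$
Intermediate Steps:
$y{\left(Q,F \right)} = F^{2} + F Q^{2}$ ($y{\left(Q,F \right)} = Q^{2} F + F^{2} = F Q^{2} + F^{2} = F^{2} + F Q^{2}$)
$z \left(-25\right) + y{\left(-1,2 \right)} = 26 \left(-25\right) + 2 \left(2 + \left(-1\right)^{2}\right) = -650 + 2 \left(2 + 1\right) = -650 + 2 \cdot 3 = -650 + 6 = -644$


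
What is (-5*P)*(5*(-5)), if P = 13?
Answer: 1625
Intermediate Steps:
(-5*P)*(5*(-5)) = (-5*13)*(5*(-5)) = -65*(-25) = 1625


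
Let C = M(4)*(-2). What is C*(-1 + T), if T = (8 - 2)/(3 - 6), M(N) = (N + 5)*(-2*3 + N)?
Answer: -108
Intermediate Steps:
M(N) = (-6 + N)*(5 + N) (M(N) = (5 + N)*(-6 + N) = (-6 + N)*(5 + N))
C = 36 (C = (-30 + 4**2 - 1*4)*(-2) = (-30 + 16 - 4)*(-2) = -18*(-2) = 36)
T = -2 (T = 6/(-3) = 6*(-1/3) = -2)
C*(-1 + T) = 36*(-1 - 2) = 36*(-3) = -108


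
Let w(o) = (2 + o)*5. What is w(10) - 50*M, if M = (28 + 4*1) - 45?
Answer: 710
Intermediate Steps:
w(o) = 10 + 5*o
M = -13 (M = (28 + 4) - 45 = 32 - 45 = -13)
w(10) - 50*M = (10 + 5*10) - 50*(-13) = (10 + 50) + 650 = 60 + 650 = 710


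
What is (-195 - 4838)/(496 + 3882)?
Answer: -5033/4378 ≈ -1.1496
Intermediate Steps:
(-195 - 4838)/(496 + 3882) = -5033/4378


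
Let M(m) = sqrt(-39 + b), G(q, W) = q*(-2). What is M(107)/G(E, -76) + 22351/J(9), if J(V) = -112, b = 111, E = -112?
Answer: -3193/16 + 3*sqrt(2)/112 ≈ -199.52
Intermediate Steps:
G(q, W) = -2*q
M(m) = 6*sqrt(2) (M(m) = sqrt(-39 + 111) = sqrt(72) = 6*sqrt(2))
M(107)/G(E, -76) + 22351/J(9) = (6*sqrt(2))/((-2*(-112))) + 22351/(-112) = (6*sqrt(2))/224 + 22351*(-1/112) = (6*sqrt(2))*(1/224) - 3193/16 = 3*sqrt(2)/112 - 3193/16 = -3193/16 + 3*sqrt(2)/112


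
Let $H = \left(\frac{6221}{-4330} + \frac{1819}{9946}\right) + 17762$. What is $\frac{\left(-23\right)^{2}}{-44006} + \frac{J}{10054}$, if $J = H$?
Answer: $\frac{2089411789016644}{1190877647995145} \approx 1.7545$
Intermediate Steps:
$H = \frac{191221872841}{10766545}$ ($H = \left(6221 \left(- \frac{1}{4330}\right) + 1819 \cdot \frac{1}{9946}\right) + 17762 = \left(- \frac{6221}{4330} + \frac{1819}{9946}\right) + 17762 = - \frac{13499449}{10766545} + 17762 = \frac{191221872841}{10766545} \approx 17761.0$)
$J = \frac{191221872841}{10766545} \approx 17761.0$
$\frac{\left(-23\right)^{2}}{-44006} + \frac{J}{10054} = \frac{\left(-23\right)^{2}}{-44006} + \frac{191221872841}{10766545 \cdot 10054} = 529 \left(- \frac{1}{44006}\right) + \frac{191221872841}{10766545} \cdot \frac{1}{10054} = - \frac{529}{44006} + \frac{191221872841}{108246843430} = \frac{2089411789016644}{1190877647995145}$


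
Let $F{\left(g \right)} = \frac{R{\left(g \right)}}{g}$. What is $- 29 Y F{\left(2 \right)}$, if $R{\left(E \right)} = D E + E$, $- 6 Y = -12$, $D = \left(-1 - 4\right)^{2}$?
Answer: $-1508$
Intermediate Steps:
$D = 25$ ($D = \left(-5\right)^{2} = 25$)
$Y = 2$ ($Y = \left(- \frac{1}{6}\right) \left(-12\right) = 2$)
$R{\left(E \right)} = 26 E$ ($R{\left(E \right)} = 25 E + E = 26 E$)
$F{\left(g \right)} = 26$ ($F{\left(g \right)} = \frac{26 g}{g} = 26$)
$- 29 Y F{\left(2 \right)} = \left(-29\right) 2 \cdot 26 = \left(-58\right) 26 = -1508$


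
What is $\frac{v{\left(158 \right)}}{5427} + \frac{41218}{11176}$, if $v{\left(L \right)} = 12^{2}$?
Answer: $\frac{12516635}{3369564} \approx 3.7146$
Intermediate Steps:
$v{\left(L \right)} = 144$
$\frac{v{\left(158 \right)}}{5427} + \frac{41218}{11176} = \frac{144}{5427} + \frac{41218}{11176} = 144 \cdot \frac{1}{5427} + 41218 \cdot \frac{1}{11176} = \frac{16}{603} + \frac{20609}{5588} = \frac{12516635}{3369564}$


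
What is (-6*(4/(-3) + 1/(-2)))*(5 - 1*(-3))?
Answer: 88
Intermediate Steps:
(-6*(4/(-3) + 1/(-2)))*(5 - 1*(-3)) = (-6*(4*(-⅓) + 1*(-½)))*(5 + 3) = -6*(-4/3 - ½)*8 = -6*(-11/6)*8 = 11*8 = 88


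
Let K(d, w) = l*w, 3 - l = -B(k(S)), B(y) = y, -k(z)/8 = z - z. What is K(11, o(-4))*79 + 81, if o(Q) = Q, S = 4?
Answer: -867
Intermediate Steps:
k(z) = 0 (k(z) = -8*(z - z) = -8*0 = 0)
l = 3 (l = 3 - (-1)*0 = 3 - 1*0 = 3 + 0 = 3)
K(d, w) = 3*w
K(11, o(-4))*79 + 81 = (3*(-4))*79 + 81 = -12*79 + 81 = -948 + 81 = -867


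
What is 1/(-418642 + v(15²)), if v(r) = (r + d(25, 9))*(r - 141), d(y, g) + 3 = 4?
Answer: -1/399658 ≈ -2.5021e-6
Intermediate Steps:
d(y, g) = 1 (d(y, g) = -3 + 4 = 1)
v(r) = (1 + r)*(-141 + r) (v(r) = (r + 1)*(r - 141) = (1 + r)*(-141 + r))
1/(-418642 + v(15²)) = 1/(-418642 + (-141 + (15²)² - 140*15²)) = 1/(-418642 + (-141 + 225² - 140*225)) = 1/(-418642 + (-141 + 50625 - 31500)) = 1/(-418642 + 18984) = 1/(-399658) = -1/399658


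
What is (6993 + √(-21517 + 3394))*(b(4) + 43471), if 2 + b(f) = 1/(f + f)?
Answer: 2431836729/8 + 347753*I*√18123/8 ≈ 3.0398e+8 + 5.8519e+6*I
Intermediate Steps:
b(f) = -2 + 1/(2*f) (b(f) = -2 + 1/(f + f) = -2 + 1/(2*f))
(6993 + √(-21517 + 3394))*(b(4) + 43471) = (6993 + √(-21517 + 3394))*((-2 + (½)/4) + 43471) = (6993 + √(-18123))*((-2 + (½)*(¼)) + 43471) = (6993 + I*√18123)*((-2 + ⅛) + 43471) = (6993 + I*√18123)*(-15/8 + 43471) = (6993 + I*√18123)*(347753/8) = 2431836729/8 + 347753*I*√18123/8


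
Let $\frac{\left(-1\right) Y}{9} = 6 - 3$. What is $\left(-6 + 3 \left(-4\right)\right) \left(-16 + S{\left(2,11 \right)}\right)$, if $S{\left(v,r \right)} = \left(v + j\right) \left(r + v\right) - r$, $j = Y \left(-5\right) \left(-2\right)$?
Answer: $63198$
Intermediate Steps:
$Y = -27$ ($Y = - 9 \left(6 - 3\right) = \left(-9\right) 3 = -27$)
$j = -270$ ($j = \left(-27\right) \left(-5\right) \left(-2\right) = 135 \left(-2\right) = -270$)
$S{\left(v,r \right)} = - r + \left(-270 + v\right) \left(r + v\right)$ ($S{\left(v,r \right)} = \left(v - 270\right) \left(r + v\right) - r = \left(-270 + v\right) \left(r + v\right) - r = - r + \left(-270 + v\right) \left(r + v\right)$)
$\left(-6 + 3 \left(-4\right)\right) \left(-16 + S{\left(2,11 \right)}\right) = \left(-6 + 3 \left(-4\right)\right) \left(-16 + \left(2^{2} - 2981 - 540 + 11 \cdot 2\right)\right) = \left(-6 - 12\right) \left(-16 + \left(4 - 2981 - 540 + 22\right)\right) = - 18 \left(-16 - 3495\right) = \left(-18\right) \left(-3511\right) = 63198$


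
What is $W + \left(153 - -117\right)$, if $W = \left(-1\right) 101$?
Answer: $169$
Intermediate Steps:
$W = -101$
$W + \left(153 - -117\right) = -101 + \left(153 - -117\right) = -101 + \left(153 + 117\right) = -101 + 270 = 169$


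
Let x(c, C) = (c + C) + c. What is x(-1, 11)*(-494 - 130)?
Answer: -5616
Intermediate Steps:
x(c, C) = C + 2*c (x(c, C) = (C + c) + c = C + 2*c)
x(-1, 11)*(-494 - 130) = (11 + 2*(-1))*(-494 - 130) = (11 - 2)*(-624) = 9*(-624) = -5616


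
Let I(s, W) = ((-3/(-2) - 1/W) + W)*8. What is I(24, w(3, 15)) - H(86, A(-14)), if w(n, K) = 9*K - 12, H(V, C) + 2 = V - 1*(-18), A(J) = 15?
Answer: 109954/123 ≈ 893.93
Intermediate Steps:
H(V, C) = 16 + V (H(V, C) = -2 + (V - 1*(-18)) = -2 + (V + 18) = -2 + (18 + V) = 16 + V)
w(n, K) = -12 + 9*K
I(s, W) = 12 - 8/W + 8*W (I(s, W) = ((-3*(-½) - 1/W) + W)*8 = ((3/2 - 1/W) + W)*8 = (3/2 + W - 1/W)*8 = 12 - 8/W + 8*W)
I(24, w(3, 15)) - H(86, A(-14)) = (12 - 8/(-12 + 9*15) + 8*(-12 + 9*15)) - (16 + 86) = (12 - 8/(-12 + 135) + 8*(-12 + 135)) - 1*102 = (12 - 8/123 + 8*123) - 102 = (12 - 8*1/123 + 984) - 102 = (12 - 8/123 + 984) - 102 = 122500/123 - 102 = 109954/123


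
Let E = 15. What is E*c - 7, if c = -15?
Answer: -232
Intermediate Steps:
E*c - 7 = 15*(-15) - 7 = -225 - 7 = -232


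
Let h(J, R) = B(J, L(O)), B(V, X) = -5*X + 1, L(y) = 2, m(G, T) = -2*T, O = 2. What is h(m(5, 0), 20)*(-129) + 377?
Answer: 1538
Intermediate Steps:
B(V, X) = 1 - 5*X
h(J, R) = -9 (h(J, R) = 1 - 5*2 = 1 - 10 = -9)
h(m(5, 0), 20)*(-129) + 377 = -9*(-129) + 377 = 1161 + 377 = 1538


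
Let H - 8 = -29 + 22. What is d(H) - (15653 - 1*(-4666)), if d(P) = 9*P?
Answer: -20310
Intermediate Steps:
H = 1 (H = 8 + (-29 + 22) = 8 - 7 = 1)
d(H) - (15653 - 1*(-4666)) = 9*1 - (15653 - 1*(-4666)) = 9 - (15653 + 4666) = 9 - 1*20319 = 9 - 20319 = -20310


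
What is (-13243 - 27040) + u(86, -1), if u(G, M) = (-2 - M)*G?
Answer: -40369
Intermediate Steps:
u(G, M) = G*(-2 - M)
(-13243 - 27040) + u(86, -1) = (-13243 - 27040) - 1*86*(2 - 1) = -40283 - 1*86*1 = -40283 - 86 = -40369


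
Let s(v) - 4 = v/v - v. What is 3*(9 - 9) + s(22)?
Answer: -17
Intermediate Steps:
s(v) = 5 - v (s(v) = 4 + (v/v - v) = 4 + (1 - v) = 5 - v)
3*(9 - 9) + s(22) = 3*(9 - 9) + (5 - 1*22) = 3*0 + (5 - 22) = 0 - 17 = -17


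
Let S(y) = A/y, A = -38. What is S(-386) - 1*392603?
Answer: -75772360/193 ≈ -3.9260e+5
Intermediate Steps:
S(y) = -38/y
S(-386) - 1*392603 = -38/(-386) - 1*392603 = -38*(-1/386) - 392603 = 19/193 - 392603 = -75772360/193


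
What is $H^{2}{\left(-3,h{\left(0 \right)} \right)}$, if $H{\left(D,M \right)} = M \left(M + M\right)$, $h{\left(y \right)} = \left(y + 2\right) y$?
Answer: $0$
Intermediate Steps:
$h{\left(y \right)} = y \left(2 + y\right)$ ($h{\left(y \right)} = \left(2 + y\right) y = y \left(2 + y\right)$)
$H{\left(D,M \right)} = 2 M^{2}$ ($H{\left(D,M \right)} = M 2 M = 2 M^{2}$)
$H^{2}{\left(-3,h{\left(0 \right)} \right)} = \left(2 \left(0 \left(2 + 0\right)\right)^{2}\right)^{2} = \left(2 \left(0 \cdot 2\right)^{2}\right)^{2} = \left(2 \cdot 0^{2}\right)^{2} = \left(2 \cdot 0\right)^{2} = 0^{2} = 0$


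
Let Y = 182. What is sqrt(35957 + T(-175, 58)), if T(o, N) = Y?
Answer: sqrt(36139) ≈ 190.10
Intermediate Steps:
T(o, N) = 182
sqrt(35957 + T(-175, 58)) = sqrt(35957 + 182) = sqrt(36139)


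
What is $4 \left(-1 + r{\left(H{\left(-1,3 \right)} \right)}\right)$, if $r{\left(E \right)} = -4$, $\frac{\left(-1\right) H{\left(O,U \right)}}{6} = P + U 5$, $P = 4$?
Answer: $-20$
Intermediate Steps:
$H{\left(O,U \right)} = -24 - 30 U$ ($H{\left(O,U \right)} = - 6 \left(4 + U 5\right) = - 6 \left(4 + 5 U\right) = -24 - 30 U$)
$4 \left(-1 + r{\left(H{\left(-1,3 \right)} \right)}\right) = 4 \left(-1 - 4\right) = 4 \left(-5\right) = -20$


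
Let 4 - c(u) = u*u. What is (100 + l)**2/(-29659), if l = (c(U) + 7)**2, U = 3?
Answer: -10816/29659 ≈ -0.36468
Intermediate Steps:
c(u) = 4 - u**2 (c(u) = 4 - u*u = 4 - u**2)
l = 4 (l = ((4 - 1*3**2) + 7)**2 = ((4 - 1*9) + 7)**2 = ((4 - 9) + 7)**2 = (-5 + 7)**2 = 2**2 = 4)
(100 + l)**2/(-29659) = (100 + 4)**2/(-29659) = 104**2*(-1/29659) = 10816*(-1/29659) = -10816/29659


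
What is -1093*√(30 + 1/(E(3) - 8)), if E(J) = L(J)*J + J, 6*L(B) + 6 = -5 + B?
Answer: -1093*√269/3 ≈ -5975.5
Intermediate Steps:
L(B) = -11/6 + B/6 (L(B) = -1 + (-5 + B)/6 = -1 + (-⅚ + B/6) = -11/6 + B/6)
E(J) = J + J*(-11/6 + J/6) (E(J) = (-11/6 + J/6)*J + J = J*(-11/6 + J/6) + J = J + J*(-11/6 + J/6))
-1093*√(30 + 1/(E(3) - 8)) = -1093*√(30 + 1/((⅙)*3*(-5 + 3) - 8)) = -1093*√(30 + 1/((⅙)*3*(-2) - 8)) = -1093*√(30 + 1/(-1 - 8)) = -1093*√(30 + 1/(-9)) = -1093*√(30 - ⅑) = -1093*√269/3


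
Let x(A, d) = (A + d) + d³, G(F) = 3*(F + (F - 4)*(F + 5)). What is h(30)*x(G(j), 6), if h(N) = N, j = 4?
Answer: 7020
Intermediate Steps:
G(F) = 3*F + 3*(-4 + F)*(5 + F) (G(F) = 3*(F + (-4 + F)*(5 + F)) = 3*F + 3*(-4 + F)*(5 + F))
x(A, d) = A + d + d³
h(30)*x(G(j), 6) = 30*((-60 + 3*4² + 6*4) + 6 + 6³) = 30*((-60 + 3*16 + 24) + 6 + 216) = 30*((-60 + 48 + 24) + 6 + 216) = 30*(12 + 6 + 216) = 30*234 = 7020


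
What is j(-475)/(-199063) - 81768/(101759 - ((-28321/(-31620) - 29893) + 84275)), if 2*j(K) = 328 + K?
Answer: -1029136218438567/596405654846794 ≈ -1.7256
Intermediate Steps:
j(K) = 164 + K/2 (j(K) = (328 + K)/2 = 164 + K/2)
j(-475)/(-199063) - 81768/(101759 - ((-28321/(-31620) - 29893) + 84275)) = (164 + (½)*(-475))/(-199063) - 81768/(101759 - ((-28321/(-31620) - 29893) + 84275)) = (164 - 475/2)*(-1/199063) - 81768/(101759 - ((-28321*(-1/31620) - 29893) + 84275)) = -147/2*(-1/199063) - 81768/(101759 - ((28321/31620 - 29893) + 84275)) = 147/398126 - 81768/(101759 - (-945188339/31620 + 84275)) = 147/398126 - 81768/(101759 - 1*1719587161/31620) = 147/398126 - 81768/(101759 - 1719587161/31620) = 147/398126 - 81768/1498032419/31620 = 147/398126 - 81768*31620/1498032419 = 147/398126 - 2585504160/1498032419 = -1029136218438567/596405654846794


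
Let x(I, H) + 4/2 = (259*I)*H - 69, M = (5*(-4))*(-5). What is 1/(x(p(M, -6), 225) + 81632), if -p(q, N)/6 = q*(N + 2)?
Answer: 1/139941561 ≈ 7.1458e-9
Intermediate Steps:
M = 100 (M = -20*(-5) = 100)
p(q, N) = -6*q*(2 + N) (p(q, N) = -6*q*(N + 2) = -6*q*(2 + N))
x(I, H) = -71 + 259*H*I (x(I, H) = -2 + ((259*I)*H - 69) = -2 + (259*H*I - 69) = -2 + (-69 + 259*H*I) = -71 + 259*H*I)
1/(x(p(M, -6), 225) + 81632) = 1/((-71 + 259*225*(-6*100*(2 - 6))) + 81632) = 1/((-71 + 259*225*(-6*100*(-4))) + 81632) = 1/((-71 + 259*225*2400) + 81632) = 1/((-71 + 139860000) + 81632) = 1/(139859929 + 81632) = 1/139941561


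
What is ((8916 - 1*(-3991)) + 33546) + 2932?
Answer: 49385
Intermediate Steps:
((8916 - 1*(-3991)) + 33546) + 2932 = ((8916 + 3991) + 33546) + 2932 = (12907 + 33546) + 2932 = 46453 + 2932 = 49385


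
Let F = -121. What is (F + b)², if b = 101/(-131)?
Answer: 254466304/17161 ≈ 14828.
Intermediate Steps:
b = -101/131 (b = 101*(-1/131) = -101/131 ≈ -0.77099)
(F + b)² = (-121 - 101/131)² = (-15952/131)² = 254466304/17161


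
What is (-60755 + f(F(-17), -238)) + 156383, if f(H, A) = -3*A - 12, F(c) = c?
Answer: 96330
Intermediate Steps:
f(H, A) = -12 - 3*A
(-60755 + f(F(-17), -238)) + 156383 = (-60755 + (-12 - 3*(-238))) + 156383 = (-60755 + (-12 + 714)) + 156383 = (-60755 + 702) + 156383 = -60053 + 156383 = 96330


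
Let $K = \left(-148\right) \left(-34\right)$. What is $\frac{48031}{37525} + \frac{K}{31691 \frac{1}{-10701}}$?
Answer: $- \frac{2019102735379}{1189204775} \approx -1697.9$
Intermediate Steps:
$K = 5032$
$\frac{48031}{37525} + \frac{K}{31691 \frac{1}{-10701}} = \frac{48031}{37525} + \frac{5032}{31691 \frac{1}{-10701}} = 48031 \cdot \frac{1}{37525} + \frac{5032}{31691 \left(- \frac{1}{10701}\right)} = \frac{48031}{37525} + \frac{5032}{- \frac{31691}{10701}} = \frac{48031}{37525} + 5032 \left(- \frac{10701}{31691}\right) = \frac{48031}{37525} - \frac{53847432}{31691} = - \frac{2019102735379}{1189204775}$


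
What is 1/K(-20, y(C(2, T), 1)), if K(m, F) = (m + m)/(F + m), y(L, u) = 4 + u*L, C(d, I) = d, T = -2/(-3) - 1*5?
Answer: 7/20 ≈ 0.35000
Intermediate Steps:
T = -13/3 (T = -2*(-1/3) - 5 = 2/3 - 5 = -13/3 ≈ -4.3333)
y(L, u) = 4 + L*u
K(m, F) = 2*m/(F + m) (K(m, F) = (2*m)/(F + m) = 2*m/(F + m))
1/K(-20, y(C(2, T), 1)) = 1/(2*(-20)/((4 + 2*1) - 20)) = 1/(2*(-20)/((4 + 2) - 20)) = 1/(2*(-20)/(6 - 20)) = 1/(2*(-20)/(-14)) = 1/(2*(-20)*(-1/14)) = 1/(20/7) = 7/20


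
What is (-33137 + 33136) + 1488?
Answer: 1487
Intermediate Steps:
(-33137 + 33136) + 1488 = -1 + 1488 = 1487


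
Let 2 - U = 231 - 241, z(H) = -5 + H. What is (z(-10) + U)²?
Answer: 9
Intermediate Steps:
U = 12 (U = 2 - (231 - 241) = 2 - 1*(-10) = 2 + 10 = 12)
(z(-10) + U)² = ((-5 - 10) + 12)² = (-15 + 12)² = (-3)² = 9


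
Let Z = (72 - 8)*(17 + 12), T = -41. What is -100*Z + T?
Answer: -185641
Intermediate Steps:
Z = 1856 (Z = 64*29 = 1856)
-100*Z + T = -100*1856 - 41 = -185600 - 41 = -185641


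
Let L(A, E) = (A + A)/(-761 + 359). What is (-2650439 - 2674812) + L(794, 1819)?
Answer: -1070376245/201 ≈ -5.3253e+6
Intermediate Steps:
L(A, E) = -A/201 (L(A, E) = (2*A)/(-402) = (2*A)*(-1/402) = -A/201)
(-2650439 - 2674812) + L(794, 1819) = (-2650439 - 2674812) - 1/201*794 = -5325251 - 794/201 = -1070376245/201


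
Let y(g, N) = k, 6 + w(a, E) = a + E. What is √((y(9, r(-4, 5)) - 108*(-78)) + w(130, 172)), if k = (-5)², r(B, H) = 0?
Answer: √8745 ≈ 93.515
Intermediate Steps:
k = 25
w(a, E) = -6 + E + a (w(a, E) = -6 + (a + E) = -6 + (E + a) = -6 + E + a)
y(g, N) = 25
√((y(9, r(-4, 5)) - 108*(-78)) + w(130, 172)) = √((25 - 108*(-78)) + (-6 + 172 + 130)) = √((25 + 8424) + 296) = √(8449 + 296) = √8745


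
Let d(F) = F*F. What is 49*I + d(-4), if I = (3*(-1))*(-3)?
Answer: 457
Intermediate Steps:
d(F) = F²
I = 9 (I = -3*(-3) = 9)
49*I + d(-4) = 49*9 + (-4)² = 441 + 16 = 457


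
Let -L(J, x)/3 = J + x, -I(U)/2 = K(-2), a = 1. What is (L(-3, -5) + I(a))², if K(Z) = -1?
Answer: 676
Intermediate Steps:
I(U) = 2 (I(U) = -2*(-1) = 2)
L(J, x) = -3*J - 3*x (L(J, x) = -3*(J + x) = -3*J - 3*x)
(L(-3, -5) + I(a))² = ((-3*(-3) - 3*(-5)) + 2)² = ((9 + 15) + 2)² = (24 + 2)² = 26² = 676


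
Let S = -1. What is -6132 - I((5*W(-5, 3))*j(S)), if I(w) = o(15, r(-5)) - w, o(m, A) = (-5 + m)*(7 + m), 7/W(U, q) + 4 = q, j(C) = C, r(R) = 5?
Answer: -6317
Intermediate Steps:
W(U, q) = 7/(-4 + q)
I(w) = 220 - w (I(w) = (-35 + 15² + 2*15) - w = (-35 + 225 + 30) - w = 220 - w)
-6132 - I((5*W(-5, 3))*j(S)) = -6132 - (220 - 5*(7/(-4 + 3))*(-1)) = -6132 - (220 - 5*(7/(-1))*(-1)) = -6132 - (220 - 5*(7*(-1))*(-1)) = -6132 - (220 - 5*(-7)*(-1)) = -6132 - (220 - (-35)*(-1)) = -6132 - (220 - 1*35) = -6132 - (220 - 35) = -6132 - 1*185 = -6132 - 185 = -6317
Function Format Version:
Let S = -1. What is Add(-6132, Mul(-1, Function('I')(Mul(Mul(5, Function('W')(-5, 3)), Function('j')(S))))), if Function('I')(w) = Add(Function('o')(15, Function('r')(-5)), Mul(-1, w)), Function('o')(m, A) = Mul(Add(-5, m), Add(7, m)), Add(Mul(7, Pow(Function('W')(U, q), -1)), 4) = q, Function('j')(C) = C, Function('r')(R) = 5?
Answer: -6317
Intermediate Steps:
Function('W')(U, q) = Mul(7, Pow(Add(-4, q), -1))
Function('I')(w) = Add(220, Mul(-1, w)) (Function('I')(w) = Add(Add(-35, Pow(15, 2), Mul(2, 15)), Mul(-1, w)) = Add(Add(-35, 225, 30), Mul(-1, w)) = Add(220, Mul(-1, w)))
Add(-6132, Mul(-1, Function('I')(Mul(Mul(5, Function('W')(-5, 3)), Function('j')(S))))) = Add(-6132, Mul(-1, Add(220, Mul(-1, Mul(Mul(5, Mul(7, Pow(Add(-4, 3), -1))), -1))))) = Add(-6132, Mul(-1, Add(220, Mul(-1, Mul(Mul(5, Mul(7, Pow(-1, -1))), -1))))) = Add(-6132, Mul(-1, Add(220, Mul(-1, Mul(Mul(5, Mul(7, -1)), -1))))) = Add(-6132, Mul(-1, Add(220, Mul(-1, Mul(Mul(5, -7), -1))))) = Add(-6132, Mul(-1, Add(220, Mul(-1, Mul(-35, -1))))) = Add(-6132, Mul(-1, Add(220, Mul(-1, 35)))) = Add(-6132, Mul(-1, Add(220, -35))) = Add(-6132, Mul(-1, 185)) = Add(-6132, -185) = -6317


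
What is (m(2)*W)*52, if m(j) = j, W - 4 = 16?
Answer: 2080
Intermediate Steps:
W = 20 (W = 4 + 16 = 20)
(m(2)*W)*52 = (2*20)*52 = 40*52 = 2080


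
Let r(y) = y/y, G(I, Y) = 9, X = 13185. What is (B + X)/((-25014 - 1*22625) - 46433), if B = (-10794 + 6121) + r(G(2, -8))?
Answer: -8513/94072 ≈ -0.090495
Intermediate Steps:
r(y) = 1
B = -4672 (B = (-10794 + 6121) + 1 = -4673 + 1 = -4672)
(B + X)/((-25014 - 1*22625) - 46433) = (-4672 + 13185)/((-25014 - 1*22625) - 46433) = 8513/((-25014 - 22625) - 46433) = 8513/(-47639 - 46433) = 8513/(-94072) = 8513*(-1/94072) = -8513/94072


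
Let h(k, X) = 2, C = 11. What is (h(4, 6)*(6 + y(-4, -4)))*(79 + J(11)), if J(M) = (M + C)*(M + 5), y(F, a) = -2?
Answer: 3448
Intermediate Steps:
J(M) = (5 + M)*(11 + M) (J(M) = (M + 11)*(M + 5) = (11 + M)*(5 + M) = (5 + M)*(11 + M))
(h(4, 6)*(6 + y(-4, -4)))*(79 + J(11)) = (2*(6 - 2))*(79 + (55 + 11**2 + 16*11)) = (2*4)*(79 + (55 + 121 + 176)) = 8*(79 + 352) = 8*431 = 3448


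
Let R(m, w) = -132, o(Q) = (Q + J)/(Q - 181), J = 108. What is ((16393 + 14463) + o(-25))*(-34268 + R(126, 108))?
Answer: -109327551600/103 ≈ -1.0614e+9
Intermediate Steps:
o(Q) = (108 + Q)/(-181 + Q) (o(Q) = (Q + 108)/(Q - 181) = (108 + Q)/(-181 + Q))
((16393 + 14463) + o(-25))*(-34268 + R(126, 108)) = ((16393 + 14463) + (108 - 25)/(-181 - 25))*(-34268 - 132) = (30856 + 83/(-206))*(-34400) = (30856 - 1/206*83)*(-34400) = (30856 - 83/206)*(-34400) = (6356253/206)*(-34400) = -109327551600/103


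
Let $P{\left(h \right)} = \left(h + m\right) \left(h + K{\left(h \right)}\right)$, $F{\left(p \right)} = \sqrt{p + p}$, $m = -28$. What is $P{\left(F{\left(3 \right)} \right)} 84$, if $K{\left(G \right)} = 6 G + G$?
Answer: $4032 - 18816 \sqrt{6} \approx -42058.0$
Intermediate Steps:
$K{\left(G \right)} = 7 G$
$F{\left(p \right)} = \sqrt{2} \sqrt{p}$ ($F{\left(p \right)} = \sqrt{2 p} = \sqrt{2} \sqrt{p}$)
$P{\left(h \right)} = 8 h \left(-28 + h\right)$ ($P{\left(h \right)} = \left(h - 28\right) \left(h + 7 h\right) = \left(-28 + h\right) 8 h = 8 h \left(-28 + h\right)$)
$P{\left(F{\left(3 \right)} \right)} 84 = 8 \sqrt{2} \sqrt{3} \left(-28 + \sqrt{2} \sqrt{3}\right) 84 = 8 \sqrt{6} \left(-28 + \sqrt{6}\right) 84 = 672 \sqrt{6} \left(-28 + \sqrt{6}\right)$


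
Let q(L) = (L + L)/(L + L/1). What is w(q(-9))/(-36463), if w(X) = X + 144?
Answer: -145/36463 ≈ -0.0039766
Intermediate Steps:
q(L) = 1 (q(L) = (2*L)/(L + L*1) = (2*L)/(L + L) = (2*L)/((2*L)) = (2*L)*(1/(2*L)) = 1)
w(X) = 144 + X
w(q(-9))/(-36463) = (144 + 1)/(-36463) = 145*(-1/36463) = -145/36463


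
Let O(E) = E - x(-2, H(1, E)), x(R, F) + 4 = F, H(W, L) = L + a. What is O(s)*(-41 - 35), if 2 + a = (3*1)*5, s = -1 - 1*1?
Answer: 684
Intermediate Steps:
s = -2 (s = -1 - 1 = -2)
a = 13 (a = -2 + (3*1)*5 = -2 + 3*5 = -2 + 15 = 13)
H(W, L) = 13 + L (H(W, L) = L + 13 = 13 + L)
x(R, F) = -4 + F
O(E) = -9 (O(E) = E - (-4 + (13 + E)) = E - (9 + E) = E + (-9 - E) = -9)
O(s)*(-41 - 35) = -9*(-41 - 35) = -9*(-76) = 684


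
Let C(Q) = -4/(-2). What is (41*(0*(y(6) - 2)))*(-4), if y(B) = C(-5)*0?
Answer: 0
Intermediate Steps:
C(Q) = 2 (C(Q) = -4*(-½) = 2)
y(B) = 0 (y(B) = 2*0 = 0)
(41*(0*(y(6) - 2)))*(-4) = (41*(0*(0 - 2)))*(-4) = (41*(0*(-2)))*(-4) = (41*0)*(-4) = 0*(-4) = 0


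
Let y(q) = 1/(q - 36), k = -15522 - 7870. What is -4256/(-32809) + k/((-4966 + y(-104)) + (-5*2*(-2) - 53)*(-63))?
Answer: 15595104608/1894396347 ≈ 8.2322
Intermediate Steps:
k = -23392
y(q) = 1/(-36 + q)
-4256/(-32809) + k/((-4966 + y(-104)) + (-5*2*(-2) - 53)*(-63)) = -4256/(-32809) - 23392/((-4966 + 1/(-36 - 104)) + (-5*2*(-2) - 53)*(-63)) = -4256*(-1/32809) - 23392/((-4966 + 1/(-140)) + (-10*(-2) - 53)*(-63)) = 608/4687 - 23392/((-4966 - 1/140) + (20 - 53)*(-63)) = 608/4687 - 23392/(-695241/140 - 33*(-63)) = 608/4687 - 23392/(-695241/140 + 2079) = 608/4687 - 23392/(-404181/140) = 608/4687 - 23392*(-140/404181) = 608/4687 + 3274880/404181 = 15595104608/1894396347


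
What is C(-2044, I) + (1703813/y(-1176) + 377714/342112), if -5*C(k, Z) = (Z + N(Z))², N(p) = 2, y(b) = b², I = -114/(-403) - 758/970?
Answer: 5324178762139372939871/2824207141295561112000 ≈ 1.8852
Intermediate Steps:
I = -97447/195455 (I = -114*(-1/403) - 758*1/970 = 114/403 - 379/485 = -97447/195455 ≈ -0.49856)
C(k, Z) = -(2 + Z)²/5 (C(k, Z) = -(Z + 2)²/5 = -(2 + Z)²/5)
C(-2044, I) + (1703813/y(-1176) + 377714/342112) = -(2 - 97447/195455)²/5 + (1703813/((-1176)²) + 377714/342112) = -(293463/195455)²/5 + (1703813/1382976 + 377714*(1/342112)) = -⅕*86120532369/38202657025 + (1703813*(1/1382976) + 188857/171056) = -86120532369/191013285125 + (1703813/1382976 + 188857/171056) = -86120532369/191013285125 + 34539508435/14785396416 = 5324178762139372939871/2824207141295561112000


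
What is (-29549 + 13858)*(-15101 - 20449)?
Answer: 557815050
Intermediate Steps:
(-29549 + 13858)*(-15101 - 20449) = -15691*(-35550) = 557815050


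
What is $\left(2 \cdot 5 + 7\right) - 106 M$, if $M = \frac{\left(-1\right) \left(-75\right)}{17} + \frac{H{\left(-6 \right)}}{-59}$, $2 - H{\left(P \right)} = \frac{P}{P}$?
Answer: $- \frac{450197}{1003} \approx -448.85$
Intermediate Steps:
$H{\left(P \right)} = 1$ ($H{\left(P \right)} = 2 - \frac{P}{P} = 2 - 1 = 1$)
$M = \frac{4408}{1003}$ ($M = \frac{\left(-1\right) \left(-75\right)}{17} + 1 \frac{1}{-59} = 75 \cdot \frac{1}{17} + 1 \left(- \frac{1}{59}\right) = \frac{75}{17} - \frac{1}{59} = \frac{4408}{1003} \approx 4.3948$)
$\left(2 \cdot 5 + 7\right) - 106 M = \left(2 \cdot 5 + 7\right) - \frac{467248}{1003} = \left(10 + 7\right) - \frac{467248}{1003} = 17 - \frac{467248}{1003} = - \frac{450197}{1003}$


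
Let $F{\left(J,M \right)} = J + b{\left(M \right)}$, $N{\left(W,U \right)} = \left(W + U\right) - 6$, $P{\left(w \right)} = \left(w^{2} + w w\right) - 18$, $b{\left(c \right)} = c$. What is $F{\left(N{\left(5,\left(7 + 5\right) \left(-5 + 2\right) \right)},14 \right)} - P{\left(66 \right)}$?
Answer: $-8717$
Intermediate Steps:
$P{\left(w \right)} = -18 + 2 w^{2}$ ($P{\left(w \right)} = \left(w^{2} + w^{2}\right) - 18 = 2 w^{2} - 18 = -18 + 2 w^{2}$)
$N{\left(W,U \right)} = -6 + U + W$ ($N{\left(W,U \right)} = \left(U + W\right) - 6 = -6 + U + W$)
$F{\left(J,M \right)} = J + M$
$F{\left(N{\left(5,\left(7 + 5\right) \left(-5 + 2\right) \right)},14 \right)} - P{\left(66 \right)} = \left(\left(-6 + \left(7 + 5\right) \left(-5 + 2\right) + 5\right) + 14\right) - \left(-18 + 2 \cdot 66^{2}\right) = \left(\left(-6 + 12 \left(-3\right) + 5\right) + 14\right) - \left(-18 + 2 \cdot 4356\right) = \left(\left(-6 - 36 + 5\right) + 14\right) - \left(-18 + 8712\right) = \left(-37 + 14\right) - 8694 = -23 - 8694 = -8717$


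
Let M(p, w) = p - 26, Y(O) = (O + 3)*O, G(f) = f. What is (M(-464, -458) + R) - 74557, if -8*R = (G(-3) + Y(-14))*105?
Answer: -616231/8 ≈ -77029.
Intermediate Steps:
Y(O) = O*(3 + O) (Y(O) = (3 + O)*O = O*(3 + O))
M(p, w) = -26 + p
R = -15855/8 (R = -(-3 - 14*(3 - 14))*105/8 = -(-3 - 14*(-11))*105/8 = -(-3 + 154)*105/8 = -151*105/8 = -1/8*15855 = -15855/8 ≈ -1981.9)
(M(-464, -458) + R) - 74557 = ((-26 - 464) - 15855/8) - 74557 = (-490 - 15855/8) - 74557 = -19775/8 - 74557 = -616231/8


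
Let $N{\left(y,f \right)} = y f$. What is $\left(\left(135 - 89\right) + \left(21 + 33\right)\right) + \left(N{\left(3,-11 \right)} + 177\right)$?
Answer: $244$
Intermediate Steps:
$N{\left(y,f \right)} = f y$
$\left(\left(135 - 89\right) + \left(21 + 33\right)\right) + \left(N{\left(3,-11 \right)} + 177\right) = \left(\left(135 - 89\right) + \left(21 + 33\right)\right) + \left(\left(-11\right) 3 + 177\right) = \left(46 + 54\right) + \left(-33 + 177\right) = 100 + 144 = 244$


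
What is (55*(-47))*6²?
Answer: -93060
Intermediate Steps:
(55*(-47))*6² = -2585*36 = -93060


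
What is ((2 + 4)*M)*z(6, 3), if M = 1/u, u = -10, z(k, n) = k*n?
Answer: -54/5 ≈ -10.800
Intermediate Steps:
M = -⅒ (M = 1/(-10) = -⅒ ≈ -0.10000)
((2 + 4)*M)*z(6, 3) = ((2 + 4)*(-⅒))*(6*3) = (6*(-⅒))*18 = -⅗*18 = -54/5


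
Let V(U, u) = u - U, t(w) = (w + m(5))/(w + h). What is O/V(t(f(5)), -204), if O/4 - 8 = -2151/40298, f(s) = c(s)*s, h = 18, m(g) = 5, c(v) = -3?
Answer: -960699/6064849 ≈ -0.15840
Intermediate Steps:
f(s) = -3*s
t(w) = (5 + w)/(18 + w) (t(w) = (w + 5)/(w + 18) = (5 + w)/(18 + w))
O = 640466/20149 (O = 32 + 4*(-2151/40298) = 32 - 4302/20149 = 640466/20149 ≈ 31.786)
O/V(t(f(5)), -204) = 640466/(20149*(-204 - (5 - 3*5)/(18 - 3*5))) = 640466/(20149*(-204 - (5 - 15)/(18 - 15))) = 640466/(20149*(-204 - (-10)/3)) = 640466/(20149*(-204 - 1*(-10/3))) = 640466/(20149*(-204 + 10/3)) = 640466/(20149*(-602/3)) = (640466/20149)*(-3/602) = -960699/6064849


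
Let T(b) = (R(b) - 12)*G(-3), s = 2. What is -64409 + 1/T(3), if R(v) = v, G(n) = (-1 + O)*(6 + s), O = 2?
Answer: -4637449/72 ≈ -64409.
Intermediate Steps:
G(n) = 8 (G(n) = (-1 + 2)*(6 + 2) = 1*8 = 8)
T(b) = -96 + 8*b (T(b) = (b - 12)*8 = (-12 + b)*8 = -96 + 8*b)
-64409 + 1/T(3) = -64409 + 1/(-96 + 8*3) = -64409 + 1/(-96 + 24) = -64409 + 1/(-72) = -64409 - 1/72 = -4637449/72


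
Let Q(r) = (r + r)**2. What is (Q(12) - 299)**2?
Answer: 76729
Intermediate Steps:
Q(r) = 4*r**2 (Q(r) = (2*r)**2 = 4*r**2)
(Q(12) - 299)**2 = (4*12**2 - 299)**2 = (4*144 - 299)**2 = (576 - 299)**2 = 277**2 = 76729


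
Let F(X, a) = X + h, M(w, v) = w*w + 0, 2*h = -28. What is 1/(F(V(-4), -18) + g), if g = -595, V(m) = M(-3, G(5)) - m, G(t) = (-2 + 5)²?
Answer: -1/596 ≈ -0.0016779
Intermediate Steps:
h = -14 (h = (½)*(-28) = -14)
G(t) = 9 (G(t) = 3² = 9)
M(w, v) = w² (M(w, v) = w² + 0 = w²)
V(m) = 9 - m (V(m) = (-3)² - m = 9 - m)
F(X, a) = -14 + X (F(X, a) = X - 14 = -14 + X)
1/(F(V(-4), -18) + g) = 1/((-14 + (9 - 1*(-4))) - 595) = 1/((-14 + (9 + 4)) - 595) = 1/((-14 + 13) - 595) = 1/(-1 - 595) = 1/(-596) = -1/596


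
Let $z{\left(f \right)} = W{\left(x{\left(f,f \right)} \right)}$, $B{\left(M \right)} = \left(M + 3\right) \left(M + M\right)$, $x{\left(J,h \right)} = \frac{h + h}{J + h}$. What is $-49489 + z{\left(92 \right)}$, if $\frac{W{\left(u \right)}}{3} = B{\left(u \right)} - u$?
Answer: $-49468$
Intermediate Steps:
$x{\left(J,h \right)} = \frac{2 h}{J + h}$
$B{\left(M \right)} = 2 M \left(3 + M\right)$ ($B{\left(M \right)} = \left(3 + M\right) 2 M = 2 M \left(3 + M\right)$)
$W{\left(u \right)} = - 3 u + 6 u \left(3 + u\right)$ ($W{\left(u \right)} = 3 \left(2 u \left(3 + u\right) - u\right) = 3 \left(- u + 2 u \left(3 + u\right)\right) = - 3 u + 6 u \left(3 + u\right)$)
$z{\left(f \right)} = 21$ ($z{\left(f \right)} = 3 \frac{2 f}{f + f} \left(5 + 2 \frac{2 f}{f + f}\right) = 3 \frac{2 f}{2 f} \left(5 + 2 \frac{2 f}{2 f}\right) = 3 \cdot 2 f \frac{1}{2 f} \left(5 + 2 \cdot 2 f \frac{1}{2 f}\right) = 3 \cdot 1 \left(5 + 2 \cdot 1\right) = 3 \cdot 1 \left(5 + 2\right) = 3 \cdot 1 \cdot 7 = 21$)
$-49489 + z{\left(92 \right)} = -49489 + 21 = -49468$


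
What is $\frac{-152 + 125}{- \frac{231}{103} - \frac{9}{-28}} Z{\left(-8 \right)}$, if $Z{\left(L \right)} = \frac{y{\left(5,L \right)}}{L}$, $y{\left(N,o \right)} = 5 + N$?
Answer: $- \frac{32445}{1847} \approx -17.566$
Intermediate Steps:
$Z{\left(L \right)} = \frac{10}{L}$ ($Z{\left(L \right)} = \frac{5 + 5}{L} = \frac{10}{L}$)
$\frac{-152 + 125}{- \frac{231}{103} - \frac{9}{-28}} Z{\left(-8 \right)} = \frac{-152 + 125}{- \frac{231}{103} - \frac{9}{-28}} \frac{10}{-8} = - \frac{27}{\left(-231\right) \frac{1}{103} - - \frac{9}{28}} \cdot 10 \left(- \frac{1}{8}\right) = - \frac{27}{- \frac{231}{103} + \frac{9}{28}} \left(- \frac{5}{4}\right) = - \frac{27}{- \frac{5541}{2884}} \left(- \frac{5}{4}\right) = \left(-27\right) \left(- \frac{2884}{5541}\right) \left(- \frac{5}{4}\right) = \frac{25956}{1847} \left(- \frac{5}{4}\right) = - \frac{32445}{1847}$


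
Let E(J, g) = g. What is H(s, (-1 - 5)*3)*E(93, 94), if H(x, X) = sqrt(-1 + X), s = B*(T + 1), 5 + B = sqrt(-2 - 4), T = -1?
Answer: 94*I*sqrt(19) ≈ 409.74*I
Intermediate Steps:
B = -5 + I*sqrt(6) (B = -5 + sqrt(-2 - 4) = -5 + sqrt(-6) = -5 + I*sqrt(6) ≈ -5.0 + 2.4495*I)
s = 0 (s = (-5 + I*sqrt(6))*(-1 + 1) = (-5 + I*sqrt(6))*0 = 0)
H(s, (-1 - 5)*3)*E(93, 94) = sqrt(-1 + (-1 - 5)*3)*94 = sqrt(-1 - 6*3)*94 = sqrt(-1 - 18)*94 = sqrt(-19)*94 = (I*sqrt(19))*94 = 94*I*sqrt(19)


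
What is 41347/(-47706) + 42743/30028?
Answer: 398764921/716257884 ≈ 0.55673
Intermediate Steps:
41347/(-47706) + 42743/30028 = 41347*(-1/47706) + 42743*(1/30028) = -41347/47706 + 42743/30028 = 398764921/716257884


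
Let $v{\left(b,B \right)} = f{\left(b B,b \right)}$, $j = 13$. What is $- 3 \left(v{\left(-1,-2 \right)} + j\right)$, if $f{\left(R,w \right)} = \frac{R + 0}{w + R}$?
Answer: $-45$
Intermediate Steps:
$f{\left(R,w \right)} = \frac{R}{R + w}$
$v{\left(b,B \right)} = \frac{B b}{b + B b}$ ($v{\left(b,B \right)} = \frac{b B}{b B + b} = \frac{B b}{B b + b} = \frac{B b}{b + B b}$)
$- 3 \left(v{\left(-1,-2 \right)} + j\right) = - 3 \left(- \frac{2}{1 - 2} + 13\right) = - 3 \left(- \frac{2}{-1} + 13\right) = - 3 \left(\left(-2\right) \left(-1\right) + 13\right) = - 3 \left(2 + 13\right) = \left(-3\right) 15 = -45$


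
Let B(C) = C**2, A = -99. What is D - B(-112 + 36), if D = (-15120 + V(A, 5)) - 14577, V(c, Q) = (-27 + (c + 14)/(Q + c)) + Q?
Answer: -3336445/94 ≈ -35494.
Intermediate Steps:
V(c, Q) = -27 + Q + (14 + c)/(Q + c) (V(c, Q) = (-27 + (14 + c)/(Q + c)) + Q = -27 + Q + (14 + c)/(Q + c))
D = -2793501/94 (D = (-15120 + (14 + 5**2 - 27*5 - 26*(-99) + 5*(-99))/(5 - 99)) - 14577 = (-15120 + (14 + 25 - 135 + 2574 - 495)/(-94)) - 14577 = (-15120 - 1/94*1983) - 14577 = (-15120 - 1983/94) - 14577 = -1423263/94 - 14577 = -2793501/94 ≈ -29718.)
D - B(-112 + 36) = -2793501/94 - (-112 + 36)**2 = -2793501/94 - 1*(-76)**2 = -2793501/94 - 1*5776 = -2793501/94 - 5776 = -3336445/94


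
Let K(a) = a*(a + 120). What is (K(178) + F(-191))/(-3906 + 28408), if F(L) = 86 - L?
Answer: 53321/24502 ≈ 2.1762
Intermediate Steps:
K(a) = a*(120 + a)
(K(178) + F(-191))/(-3906 + 28408) = (178*(120 + 178) + (86 - 1*(-191)))/(-3906 + 28408) = (178*298 + (86 + 191))/24502 = (53044 + 277)*(1/24502) = 53321*(1/24502) = 53321/24502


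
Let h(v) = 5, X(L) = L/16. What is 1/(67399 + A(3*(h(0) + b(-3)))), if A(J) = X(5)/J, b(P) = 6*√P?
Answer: 20653211568/1392005887350457 + 1440*I*√3/1392005887350457 ≈ 1.4837e-5 + 1.7918e-12*I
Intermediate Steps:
X(L) = L/16 (X(L) = L*(1/16) = L/16)
A(J) = 5/(16*J) (A(J) = ((1/16)*5)/J = 5/(16*J))
1/(67399 + A(3*(h(0) + b(-3)))) = 1/(67399 + 5/(16*((3*(5 + 6*√(-3)))))) = 1/(67399 + 5/(16*((3*(5 + 6*(I*√3)))))) = 1/(67399 + 5/(16*((3*(5 + 6*I*√3))))) = 1/(67399 + 5/(16*(15 + 18*I*√3)))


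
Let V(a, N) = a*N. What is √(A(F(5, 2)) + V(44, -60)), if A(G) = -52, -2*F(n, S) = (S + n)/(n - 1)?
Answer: 2*I*√673 ≈ 51.884*I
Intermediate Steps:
V(a, N) = N*a
F(n, S) = -(S + n)/(2*(-1 + n)) (F(n, S) = -(S + n)/(2*(n - 1)) = -(S + n)/(2*(-1 + n)))
√(A(F(5, 2)) + V(44, -60)) = √(-52 - 60*44) = √(-52 - 2640) = √(-2692) = 2*I*√673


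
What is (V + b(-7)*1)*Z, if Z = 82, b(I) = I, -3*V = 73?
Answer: -7708/3 ≈ -2569.3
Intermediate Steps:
V = -73/3 (V = -1/3*73 = -73/3 ≈ -24.333)
(V + b(-7)*1)*Z = (-73/3 - 7*1)*82 = (-73/3 - 7)*82 = -94/3*82 = -7708/3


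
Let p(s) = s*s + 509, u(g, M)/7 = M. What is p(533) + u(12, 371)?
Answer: 287195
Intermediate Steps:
u(g, M) = 7*M
p(s) = 509 + s**2 (p(s) = s**2 + 509 = 509 + s**2)
p(533) + u(12, 371) = (509 + 533**2) + 7*371 = (509 + 284089) + 2597 = 284598 + 2597 = 287195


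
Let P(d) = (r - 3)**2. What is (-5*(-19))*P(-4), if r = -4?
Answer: 4655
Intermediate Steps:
P(d) = 49 (P(d) = (-4 - 3)**2 = (-7)**2 = 49)
(-5*(-19))*P(-4) = -5*(-19)*49 = 95*49 = 4655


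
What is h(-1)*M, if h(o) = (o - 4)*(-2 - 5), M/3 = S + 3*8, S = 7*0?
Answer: 2520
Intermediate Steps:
S = 0
M = 72 (M = 3*(0 + 3*8) = 3*(0 + 24) = 3*24 = 72)
h(o) = 28 - 7*o (h(o) = (-4 + o)*(-7) = 28 - 7*o)
h(-1)*M = (28 - 7*(-1))*72 = (28 + 7)*72 = 35*72 = 2520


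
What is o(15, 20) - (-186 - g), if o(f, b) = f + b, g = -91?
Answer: 130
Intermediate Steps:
o(f, b) = b + f
o(15, 20) - (-186 - g) = (20 + 15) - (-186 - 1*(-91)) = 35 - (-186 + 91) = 35 - 1*(-95) = 35 + 95 = 130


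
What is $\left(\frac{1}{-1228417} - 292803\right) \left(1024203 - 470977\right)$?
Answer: $- \frac{198986641742480552}{1228417} \approx -1.6199 \cdot 10^{11}$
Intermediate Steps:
$\left(\frac{1}{-1228417} - 292803\right) \left(1024203 - 470977\right) = \left(- \frac{1}{1228417} - 292803\right) 553226 = \left(- \frac{359684182852}{1228417}\right) 553226 = - \frac{198986641742480552}{1228417}$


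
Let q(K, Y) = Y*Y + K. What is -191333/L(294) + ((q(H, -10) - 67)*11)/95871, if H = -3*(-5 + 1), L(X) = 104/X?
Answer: -898821007527/1661764 ≈ -5.4088e+5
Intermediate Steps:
H = 12 (H = -3*(-4) = 12)
q(K, Y) = K + Y² (q(K, Y) = Y² + K = K + Y²)
-191333/L(294) + ((q(H, -10) - 67)*11)/95871 = -191333/(104/294) + (((12 + (-10)²) - 67)*11)/95871 = -191333/(104*(1/294)) + (((12 + 100) - 67)*11)*(1/95871) = -191333/52/147 + ((112 - 67)*11)*(1/95871) = -191333*147/52 + (45*11)*(1/95871) = -28125951/52 + 495*(1/95871) = -28125951/52 + 165/31957 = -898821007527/1661764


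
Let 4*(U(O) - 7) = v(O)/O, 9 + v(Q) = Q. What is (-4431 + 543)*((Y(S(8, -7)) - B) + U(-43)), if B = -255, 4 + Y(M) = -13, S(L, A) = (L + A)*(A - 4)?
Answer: -41010624/43 ≈ -9.5374e+5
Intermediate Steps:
v(Q) = -9 + Q
S(L, A) = (-4 + A)*(A + L) (S(L, A) = (A + L)*(-4 + A) = (-4 + A)*(A + L))
Y(M) = -17 (Y(M) = -4 - 13 = -17)
U(O) = 7 + (-9 + O)/(4*O) (U(O) = 7 + ((-9 + O)/O)/4 = 7 + (-9 + O)/(4*O))
(-4431 + 543)*((Y(S(8, -7)) - B) + U(-43)) = (-4431 + 543)*((-17 - 1*(-255)) + (¼)*(-9 + 29*(-43))/(-43)) = -3888*((-17 + 255) + (¼)*(-1/43)*(-9 - 1247)) = -3888*(238 + (¼)*(-1/43)*(-1256)) = -3888*(238 + 314/43) = -3888*10548/43 = -41010624/43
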